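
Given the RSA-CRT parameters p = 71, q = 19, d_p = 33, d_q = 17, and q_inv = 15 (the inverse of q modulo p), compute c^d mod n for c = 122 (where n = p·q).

183

m₁ = c^(d_p) mod p: c ≡ 51 (mod 71), and 51^33 mod 71 = 41.
m₂ = c^(d_q) mod q: c ≡ 8 (mod 19), and 8^17 mod 19 = 12.
h = q_inv·(m₁ − m₂) mod p = 15·(41 − 12) mod 71 = 9.
m = m₂ + h·q = 12 + 9·19 = 183.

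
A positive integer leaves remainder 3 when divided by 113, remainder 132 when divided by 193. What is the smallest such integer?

8817

Combine the congruences pairwise.
From x ≡ 3 (mod 113) write x = 3 + 113t. Substituting into x ≡ 132 (mod 193) gives 113t ≡ 129 (mod 193), and since 113⁻¹ ≡ 41 (mod 193), t ≡ 78. Hence x ≡ 3 + 113·78 = 8817 (mod 21809).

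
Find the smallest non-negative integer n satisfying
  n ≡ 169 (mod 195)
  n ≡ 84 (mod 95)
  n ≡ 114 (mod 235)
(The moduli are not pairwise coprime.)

Combine the congruences pairwise.
gcd(195, 95) = 5 and 5 | (84 − 169), so the pair is consistent; merging gives n ≡ 559 (mod 3705), where 3705 = lcm(195, 95).
gcd(3705, 235) = 5 and 5 | (114 − 559), so the pair is consistent; merging gives n ≡ 141349 (mod 174135), where 174135 = lcm(3705, 235).
The solution is unique modulo lcm(195, 95, 235) = 174135.

141349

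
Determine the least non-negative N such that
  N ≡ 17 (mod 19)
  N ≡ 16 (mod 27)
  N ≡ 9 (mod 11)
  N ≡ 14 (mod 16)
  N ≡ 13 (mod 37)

Combine the congruences pairwise.
From N ≡ 17 (mod 19) write N = 17 + 19t. Substituting into N ≡ 16 (mod 27) gives 19t ≡ 26 (mod 27), and since 19⁻¹ ≡ 10 (mod 27), t ≡ 17. Hence N ≡ 17 + 19·17 = 340 (mod 513).
From N ≡ 340 (mod 513) write N = 340 + 513t. Substituting into N ≡ 9 (mod 11) gives 513t ≡ 10 (mod 11), and since 7⁻¹ ≡ 8 (mod 11), t ≡ 3. Hence N ≡ 340 + 513·3 = 1879 (mod 5643).
From N ≡ 1879 (mod 5643) write N = 1879 + 5643t. Substituting into N ≡ 14 (mod 16) gives 5643t ≡ 7 (mod 16), and since 11⁻¹ ≡ 3 (mod 16), t ≡ 5. Hence N ≡ 1879 + 5643·5 = 30094 (mod 90288).
From N ≡ 30094 (mod 90288) write N = 30094 + 90288t. Substituting into N ≡ 13 (mod 37) gives 90288t ≡ 0 (mod 37), and since 8⁻¹ ≡ 14 (mod 37), t ≡ 0. Hence N ≡ 30094 + 90288·0 = 30094 (mod 3340656).

30094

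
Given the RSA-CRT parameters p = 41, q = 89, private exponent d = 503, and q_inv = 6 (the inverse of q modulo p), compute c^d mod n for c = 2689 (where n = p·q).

1756

d_p = d mod (p−1) = 503 mod 40 = 23; d_q = d mod (q−1) = 63.
m₁ = c^(d_p) mod p: c ≡ 24 (mod 41), and 24^23 mod 41 = 34.
m₂ = c^(d_q) mod q: c ≡ 19 (mod 89), and 19^63 mod 89 = 65.
h = q_inv·(m₁ − m₂) mod p = 6·(34 − 65) mod 41 = 19.
m = m₂ + h·q = 65 + 19·89 = 1756.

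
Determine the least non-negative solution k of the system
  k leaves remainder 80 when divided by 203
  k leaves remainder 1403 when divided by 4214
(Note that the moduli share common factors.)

115181

Combine the congruences pairwise.
gcd(203, 4214) = 7 and 7 | (1403 − 80), so the pair is consistent; merging gives k ≡ 115181 (mod 122206), where 122206 = lcm(203, 4214).
The solution is unique modulo lcm(203, 4214) = 122206.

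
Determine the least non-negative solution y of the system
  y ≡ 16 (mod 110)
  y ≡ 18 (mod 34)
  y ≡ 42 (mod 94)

Combine the congruences pairwise.
gcd(110, 34) = 2 and 2 | (18 − 16), so the pair is consistent; merging gives y ≡ 1446 (mod 1870), where 1870 = lcm(110, 34).
gcd(1870, 94) = 2 and 2 | (42 − 1446), so the pair is consistent; merging gives y ≡ 70636 (mod 87890), where 87890 = lcm(1870, 94).
The solution is unique modulo lcm(110, 34, 94) = 87890.

70636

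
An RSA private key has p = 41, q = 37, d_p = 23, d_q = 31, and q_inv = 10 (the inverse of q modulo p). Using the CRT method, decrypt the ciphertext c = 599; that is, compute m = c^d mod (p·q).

1439

m₁ = c^(d_p) mod p: c ≡ 25 (mod 41), and 25^23 mod 41 = 4.
m₂ = c^(d_q) mod q: c ≡ 7 (mod 37), and 7^31 mod 37 = 33.
h = q_inv·(m₁ − m₂) mod p = 10·(4 − 33) mod 41 = 38.
m = m₂ + h·q = 33 + 38·37 = 1439.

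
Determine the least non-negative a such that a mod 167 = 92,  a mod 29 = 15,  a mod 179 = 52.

The moduli are pairwise coprime; N = 167·29·179 = 866897.
N/167 = 5191; 5191 ≡ 14 (mod 167); 14·12 ≡ 1, so inverse 12.
N/29 = 29893; 29893 ≡ 23 (mod 29); 23·24 ≡ 1, so inverse 24.
N/179 = 4843; 4843 ≡ 10 (mod 179); 10·18 ≡ 1, so inverse 18.
a ≡ 92·5191·12 + 15·29893·24 + 52·4843·18 = 21025392.
21025392 mod 866897 = 219864.

219864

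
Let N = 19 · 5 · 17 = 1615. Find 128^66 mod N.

Mod 19: 128 ≡ 14; by Fermat, exponent reduces to 66 mod 18 = 12; 14^12 ≡ 11 (mod 19).
Mod 5: 128 ≡ 3; by Fermat, exponent reduces to 66 mod 4 = 2; 3^2 ≡ 4 (mod 5).
Mod 17: 128 ≡ 9; by Fermat, exponent reduces to 66 mod 16 = 2; 9^2 ≡ 13 (mod 17).
Combine by CRT: x ≡ 11 (mod 19), x ≡ 4 (mod 5), x ≡ 13 (mod 17) ⇒ x ≡ 999 (mod 1615).

999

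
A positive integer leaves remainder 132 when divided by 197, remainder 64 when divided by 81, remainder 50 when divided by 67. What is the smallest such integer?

591526

Combine the congruences pairwise.
From N ≡ 132 (mod 197) write N = 132 + 197t. Substituting into N ≡ 64 (mod 81) gives 197t ≡ 13 (mod 81), and since 35⁻¹ ≡ 44 (mod 81), t ≡ 5. Hence N ≡ 132 + 197·5 = 1117 (mod 15957).
From N ≡ 1117 (mod 15957) write N = 1117 + 15957t. Substituting into N ≡ 50 (mod 67) gives 15957t ≡ 5 (mod 67), and since 11⁻¹ ≡ 61 (mod 67), t ≡ 37. Hence N ≡ 1117 + 15957·37 = 591526 (mod 1069119).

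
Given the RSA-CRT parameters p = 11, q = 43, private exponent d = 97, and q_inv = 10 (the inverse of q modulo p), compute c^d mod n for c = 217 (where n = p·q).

409

d_p = d mod (p−1) = 97 mod 10 = 7; d_q = d mod (q−1) = 13.
m₁ = c^(d_p) mod p: c ≡ 8 (mod 11), and 8^7 mod 11 = 2.
m₂ = c^(d_q) mod q: c ≡ 2 (mod 43), and 2^13 mod 43 = 22.
h = q_inv·(m₁ − m₂) mod p = 10·(2 − 22) mod 11 = 9.
m = m₂ + h·q = 22 + 9·43 = 409.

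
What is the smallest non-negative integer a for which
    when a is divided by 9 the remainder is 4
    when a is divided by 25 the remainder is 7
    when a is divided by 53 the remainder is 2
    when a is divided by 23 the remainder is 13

127732

From a ≡ 4 (mod 9) write a = 4 + 9t. Substituting into a ≡ 7 (mod 25) gives 9t ≡ 3 (mod 25), and since 9⁻¹ ≡ 14 (mod 25), t ≡ 17. Hence a ≡ 4 + 9·17 = 157 (mod 225).
From a ≡ 157 (mod 225) write a = 157 + 225t. Substituting into a ≡ 2 (mod 53) gives 225t ≡ 4 (mod 53), and since 13⁻¹ ≡ 49 (mod 53), t ≡ 37. Hence a ≡ 157 + 225·37 = 8482 (mod 11925).
From a ≡ 8482 (mod 11925) write a = 8482 + 11925t. Substituting into a ≡ 13 (mod 23) gives 11925t ≡ 18 (mod 23), and since 11⁻¹ ≡ 21 (mod 23), t ≡ 10. Hence a ≡ 8482 + 11925·10 = 127732 (mod 274275).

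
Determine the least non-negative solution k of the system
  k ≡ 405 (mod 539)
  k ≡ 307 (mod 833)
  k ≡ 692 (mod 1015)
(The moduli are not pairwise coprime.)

gcd(539, 833) = 49 and 49 | (307 − 405), so the pair is consistent; merging gives k ≡ 3639 (mod 9163), where 9163 = lcm(539, 833).
gcd(9163, 1015) = 7 and 7 | (692 − 3639), so the pair is consistent; merging gives k ≡ 700027 (mod 1328635), where 1328635 = lcm(9163, 1015).
The solution is unique modulo lcm(539, 833, 1015) = 1328635.

700027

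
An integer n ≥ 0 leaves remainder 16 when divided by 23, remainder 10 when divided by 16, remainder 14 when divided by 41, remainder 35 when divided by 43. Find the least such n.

The moduli are pairwise coprime; M = 23·16·41·43 = 648784.
M/23 = 28208; 28208 ≡ 10 (mod 23); 10·7 ≡ 1, so inverse 7.
M/16 = 40549; 40549 ≡ 5 (mod 16); 5·13 ≡ 1, so inverse 13.
M/41 = 15824; 15824 ≡ 39 (mod 41); 39·20 ≡ 1, so inverse 20.
M/43 = 15088; 15088 ≡ 38 (mod 43); 38·17 ≡ 1, so inverse 17.
n ≡ 16·28208·7 + 10·40549·13 + 14·15824·20 + 35·15088·17 = 21838746.
21838746 mod 648784 = 428874.

428874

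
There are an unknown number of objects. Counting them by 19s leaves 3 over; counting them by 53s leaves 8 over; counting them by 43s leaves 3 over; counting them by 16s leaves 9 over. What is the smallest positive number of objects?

Combine the congruences pairwise.
From N ≡ 3 (mod 19) write N = 3 + 19t. Substituting into N ≡ 8 (mod 53) gives 19t ≡ 5 (mod 53), and since 19⁻¹ ≡ 14 (mod 53), t ≡ 17. Hence N ≡ 3 + 19·17 = 326 (mod 1007).
From N ≡ 326 (mod 1007) write N = 326 + 1007t. Substituting into N ≡ 3 (mod 43) gives 1007t ≡ 21 (mod 43), and since 18⁻¹ ≡ 12 (mod 43), t ≡ 37. Hence N ≡ 326 + 1007·37 = 37585 (mod 43301).
From N ≡ 37585 (mod 43301) write N = 37585 + 43301t. Substituting into N ≡ 9 (mod 16) gives 43301t ≡ 8 (mod 16), and since 5⁻¹ ≡ 13 (mod 16), t ≡ 8. Hence N ≡ 37585 + 43301·8 = 383993 (mod 692816).

383993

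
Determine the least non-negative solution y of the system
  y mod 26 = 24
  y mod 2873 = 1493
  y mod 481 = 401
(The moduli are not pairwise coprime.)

gcd(26, 2873) = 13 and 13 | (1493 − 24), so the pair is consistent; merging gives y ≡ 4366 (mod 5746), where 5746 = lcm(26, 2873).
gcd(5746, 481) = 13 and 13 | (401 − 4366), so the pair is consistent; merging gives y ≡ 136524 (mod 212602), where 212602 = lcm(5746, 481).
The solution is unique modulo lcm(26, 2873, 481) = 212602.

136524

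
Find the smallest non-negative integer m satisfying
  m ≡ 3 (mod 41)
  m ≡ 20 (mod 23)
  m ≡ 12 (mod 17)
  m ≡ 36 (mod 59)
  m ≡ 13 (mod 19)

14625605

Combine the congruences pairwise.
From m ≡ 3 (mod 41) write m = 3 + 41t. Substituting into m ≡ 20 (mod 23) gives 41t ≡ 17 (mod 23), and since 18⁻¹ ≡ 9 (mod 23), t ≡ 15. Hence m ≡ 3 + 41·15 = 618 (mod 943).
From m ≡ 618 (mod 943) write m = 618 + 943t. Substituting into m ≡ 12 (mod 17) gives 943t ≡ 6 (mod 17), and since 8⁻¹ ≡ 15 (mod 17), t ≡ 5. Hence m ≡ 618 + 943·5 = 5333 (mod 16031).
From m ≡ 5333 (mod 16031) write m = 5333 + 16031t. Substituting into m ≡ 36 (mod 59) gives 16031t ≡ 13 (mod 59), and since 42⁻¹ ≡ 52 (mod 59), t ≡ 27. Hence m ≡ 5333 + 16031·27 = 438170 (mod 945829).
From m ≡ 438170 (mod 945829) write m = 438170 + 945829t. Substituting into m ≡ 13 (mod 19) gives 945829t ≡ 2 (mod 19), and since 9⁻¹ ≡ 17 (mod 19), t ≡ 15. Hence m ≡ 438170 + 945829·15 = 14625605 (mod 17970751).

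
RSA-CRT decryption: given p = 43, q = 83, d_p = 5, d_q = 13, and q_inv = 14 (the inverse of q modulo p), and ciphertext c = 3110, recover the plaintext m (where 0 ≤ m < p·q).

2130

m₁ = c^(d_p) mod p: c ≡ 14 (mod 43), and 14^5 mod 43 = 23.
m₂ = c^(d_q) mod q: c ≡ 39 (mod 83), and 39^13 mod 83 = 55.
h = q_inv·(m₁ − m₂) mod p = 14·(23 − 55) mod 43 = 25.
m = m₂ + h·q = 55 + 25·83 = 2130.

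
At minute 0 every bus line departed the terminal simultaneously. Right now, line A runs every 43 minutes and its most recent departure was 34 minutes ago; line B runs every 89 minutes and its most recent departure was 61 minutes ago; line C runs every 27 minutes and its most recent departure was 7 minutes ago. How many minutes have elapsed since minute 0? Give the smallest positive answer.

33703

From t ≡ 34 (mod 43) write t = 34 + 43s. Substituting into t ≡ 61 (mod 89) gives 43s ≡ 27 (mod 89), and since 43⁻¹ ≡ 29 (mod 89), s ≡ 71. Hence t ≡ 34 + 43·71 = 3087 (mod 3827).
From t ≡ 3087 (mod 3827) write t = 3087 + 3827s. Substituting into t ≡ 7 (mod 27) gives 3827s ≡ 25 (mod 27), and since 20⁻¹ ≡ 23 (mod 27), s ≡ 8. Hence t ≡ 3087 + 3827·8 = 33703 (mod 103329).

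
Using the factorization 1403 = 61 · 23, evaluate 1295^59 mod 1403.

658

Mod 61: 1295 ≡ 14; 14^59 ≡ 48 (mod 61).
Mod 23: 1295 ≡ 7; by Fermat, exponent reduces to 59 mod 22 = 15; 7^15 ≡ 14 (mod 23).
Combine by CRT: x ≡ 48 (mod 61), x ≡ 14 (mod 23) ⇒ x ≡ 658 (mod 1403).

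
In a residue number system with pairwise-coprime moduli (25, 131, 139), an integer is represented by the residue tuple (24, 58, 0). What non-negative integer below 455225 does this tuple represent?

387949

The moduli are pairwise coprime; N = 25·131·139 = 455225.
N/25 = 18209; 18209 ≡ 9 (mod 25); 9·14 ≡ 1, so inverse 14.
N/131 = 3475; 3475 ≡ 69 (mod 131); 69·19 ≡ 1, so inverse 19.
N/139 = 3275; 3275 ≡ 78 (mod 139); 78·41 ≡ 1, so inverse 41.
x ≡ 24·18209·14 + 58·3475·19 + 0·3275·41 = 9947674.
9947674 mod 455225 = 387949.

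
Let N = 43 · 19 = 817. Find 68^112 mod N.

Mod 43: 68 ≡ 25; by Fermat, exponent reduces to 112 mod 42 = 28; 25^28 ≡ 36 (mod 43).
Mod 19: 68 ≡ 11; by Fermat, exponent reduces to 112 mod 18 = 4; 11^4 ≡ 11 (mod 19).
Combine by CRT: x ≡ 36 (mod 43), x ≡ 11 (mod 19) ⇒ x ≡ 638 (mod 817).

638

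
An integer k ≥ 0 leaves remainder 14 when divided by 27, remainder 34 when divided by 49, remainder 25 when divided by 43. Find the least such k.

55796

From k ≡ 14 (mod 27) write k = 14 + 27t. Substituting into k ≡ 34 (mod 49) gives 27t ≡ 20 (mod 49), and since 27⁻¹ ≡ 20 (mod 49), t ≡ 8. Hence k ≡ 14 + 27·8 = 230 (mod 1323).
From k ≡ 230 (mod 1323) write k = 230 + 1323t. Substituting into k ≡ 25 (mod 43) gives 1323t ≡ 10 (mod 43), and since 33⁻¹ ≡ 30 (mod 43), t ≡ 42. Hence k ≡ 230 + 1323·42 = 55796 (mod 56889).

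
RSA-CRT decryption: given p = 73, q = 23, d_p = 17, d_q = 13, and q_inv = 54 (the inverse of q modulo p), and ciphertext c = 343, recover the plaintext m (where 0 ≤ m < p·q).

1146

m₁ = c^(d_p) mod p: c ≡ 51 (mod 73), and 51^17 mod 73 = 51.
m₂ = c^(d_q) mod q: c ≡ 21 (mod 23), and 21^13 mod 23 = 19.
h = q_inv·(m₁ − m₂) mod p = 54·(51 − 19) mod 73 = 49.
m = m₂ + h·q = 19 + 49·23 = 1146.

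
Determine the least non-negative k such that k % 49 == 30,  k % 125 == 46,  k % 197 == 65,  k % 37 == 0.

15119421

The moduli are pairwise coprime; N = 49·125·197·37 = 44645125.
N/49 = 911125; 911125 ≡ 19 (mod 49); 19·31 ≡ 1, so inverse 31.
N/125 = 357161; 357161 ≡ 36 (mod 125); 36·66 ≡ 1, so inverse 66.
N/197 = 226625; 226625 ≡ 75 (mod 197); 75·176 ≡ 1, so inverse 176.
N/37 = 1206625; 1206625 ≡ 18 (mod 37); 18·35 ≡ 1, so inverse 35.
k ≡ 30·911125·31 + 46·357161·66 + 65·226625·176 + 0·1206625·35 = 4524277046.
4524277046 mod 44645125 = 15119421.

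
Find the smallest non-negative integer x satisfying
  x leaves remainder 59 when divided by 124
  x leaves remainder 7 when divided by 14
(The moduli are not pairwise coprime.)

gcd(124, 14) = 2 and 2 | (7 − 59), so the pair is consistent; merging gives x ≡ 679 (mod 868), where 868 = lcm(124, 14).
The solution is unique modulo lcm(124, 14) = 868.

679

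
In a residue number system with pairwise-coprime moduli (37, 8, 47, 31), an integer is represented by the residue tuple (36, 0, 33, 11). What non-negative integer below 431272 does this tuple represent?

The moduli are pairwise coprime; N = 37·8·47·31 = 431272.
N/37 = 11656; 11656 ≡ 1 (mod 37), inverse 1.
N/8 = 53909; 53909 ≡ 5 (mod 8); 5·5 ≡ 1, so inverse 5.
N/47 = 9176; 9176 ≡ 11 (mod 47); 11·30 ≡ 1, so inverse 30.
N/31 = 13912; 13912 ≡ 24 (mod 31); 24·22 ≡ 1, so inverse 22.
x ≡ 36·11656·1 + 0·53909·5 + 33·9176·30 + 11·13912·22 = 12870560.
12870560 mod 431272 = 363672.

363672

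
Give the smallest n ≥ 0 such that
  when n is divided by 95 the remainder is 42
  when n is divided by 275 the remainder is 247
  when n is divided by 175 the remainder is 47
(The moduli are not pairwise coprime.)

gcd(95, 275) = 5 and 5 | (247 − 42), so the pair is consistent; merging gives n ≡ 3272 (mod 5225), where 5225 = lcm(95, 275).
gcd(5225, 175) = 25 and 25 | (47 − 3272), so the pair is consistent; merging gives n ≡ 18947 (mod 36575), where 36575 = lcm(5225, 175).
The solution is unique modulo lcm(95, 275, 175) = 36575.

18947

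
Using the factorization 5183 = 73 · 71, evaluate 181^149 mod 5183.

2171

Mod 73: 181 ≡ 35; by Fermat, exponent reduces to 149 mod 72 = 5; 35^5 ≡ 54 (mod 73).
Mod 71: 181 ≡ 39; by Fermat, exponent reduces to 149 mod 70 = 9; 39^9 ≡ 41 (mod 71).
Combine by CRT: x ≡ 54 (mod 73), x ≡ 41 (mod 71) ⇒ x ≡ 2171 (mod 5183).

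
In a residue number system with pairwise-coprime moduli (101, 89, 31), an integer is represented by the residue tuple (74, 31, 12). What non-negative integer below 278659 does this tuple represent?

The moduli are pairwise coprime; N = 101·89·31 = 278659.
N/101 = 2759; 2759 ≡ 32 (mod 101); 32·60 ≡ 1, so inverse 60.
N/89 = 3131; 3131 ≡ 16 (mod 89); 16·39 ≡ 1, so inverse 39.
N/31 = 8989; 8989 ≡ 30 (mod 31); 30·30 ≡ 1, so inverse 30.
x ≡ 74·2759·60 + 31·3131·39 + 12·8989·30 = 19271379.
19271379 mod 278659 = 43908.

43908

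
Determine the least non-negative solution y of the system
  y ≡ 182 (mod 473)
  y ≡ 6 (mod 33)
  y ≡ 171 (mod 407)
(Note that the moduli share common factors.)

gcd(473, 33) = 11 and 11 | (6 − 182), so the pair is consistent; merging gives y ≡ 1128 (mod 1419), where 1419 = lcm(473, 33).
gcd(1419, 407) = 11 and 11 | (171 − 1128), so the pair is consistent; merging gives y ≡ 38022 (mod 52503), where 52503 = lcm(1419, 407).
The solution is unique modulo lcm(473, 33, 407) = 52503.

38022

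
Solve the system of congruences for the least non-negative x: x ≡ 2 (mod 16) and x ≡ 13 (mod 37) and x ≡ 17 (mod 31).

The moduli are pairwise coprime; N = 16·37·31 = 18352.
N/16 = 1147; 1147 ≡ 11 (mod 16); 11·3 ≡ 1, so inverse 3.
N/37 = 496; 496 ≡ 15 (mod 37); 15·5 ≡ 1, so inverse 5.
N/31 = 592; 592 ≡ 3 (mod 31); 3·21 ≡ 1, so inverse 21.
x ≡ 2·1147·3 + 13·496·5 + 17·592·21 = 250466.
250466 mod 18352 = 11890.

11890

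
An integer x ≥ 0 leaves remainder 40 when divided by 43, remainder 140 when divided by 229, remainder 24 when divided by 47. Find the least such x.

The moduli are pairwise coprime; N = 43·229·47 = 462809.
N/43 = 10763; 10763 ≡ 13 (mod 43); 13·10 ≡ 1, so inverse 10.
N/229 = 2021; 2021 ≡ 189 (mod 229); 189·166 ≡ 1, so inverse 166.
N/47 = 9847; 9847 ≡ 24 (mod 47); 24·2 ≡ 1, so inverse 2.
x ≡ 40·10763·10 + 140·2021·166 + 24·9847·2 = 51745896.
51745896 mod 462809 = 374097.

374097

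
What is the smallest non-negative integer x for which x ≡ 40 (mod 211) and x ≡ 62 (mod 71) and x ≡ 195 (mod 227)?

312320

The moduli are pairwise coprime; N = 211·71·227 = 3400687.
N/211 = 16117; 16117 ≡ 81 (mod 211); 81·99 ≡ 1, so inverse 99.
N/71 = 47897; 47897 ≡ 43 (mod 71); 43·38 ≡ 1, so inverse 38.
N/227 = 14981; 14981 ≡ 226 (mod 227); 226·226 ≡ 1, so inverse 226.
x ≡ 40·16117·99 + 62·47897·38 + 195·14981·226 = 836881322.
836881322 mod 3400687 = 312320.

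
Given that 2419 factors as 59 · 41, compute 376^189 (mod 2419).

1012

Mod 59: 376 ≡ 22; by Fermat, exponent reduces to 189 mod 58 = 15; 22^15 ≡ 9 (mod 59).
Mod 41: 376 ≡ 7; by Fermat, exponent reduces to 189 mod 40 = 29; 7^29 ≡ 28 (mod 41).
Combine by CRT: x ≡ 9 (mod 59), x ≡ 28 (mod 41) ⇒ x ≡ 1012 (mod 2419).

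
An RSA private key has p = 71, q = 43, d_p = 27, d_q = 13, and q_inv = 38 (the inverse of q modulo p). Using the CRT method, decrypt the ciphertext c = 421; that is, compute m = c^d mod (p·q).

m₁ = c^(d_p) mod p: c ≡ 66 (mod 71), and 66^27 mod 71 = 46.
m₂ = c^(d_q) mod q: c ≡ 34 (mod 43), and 34^13 mod 43 = 28.
h = q_inv·(m₁ − m₂) mod p = 38·(46 − 28) mod 71 = 45.
m = m₂ + h·q = 28 + 45·43 = 1963.

1963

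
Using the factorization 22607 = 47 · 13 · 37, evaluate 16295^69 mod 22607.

14851

Mod 47: 16295 ≡ 33; by Fermat, exponent reduces to 69 mod 46 = 23; 33^23 ≡ 46 (mod 47).
Mod 13: 16295 ≡ 6; by Fermat, exponent reduces to 69 mod 12 = 9; 6^9 ≡ 5 (mod 13).
Mod 37: 16295 ≡ 15; by Fermat, exponent reduces to 69 mod 36 = 33; 15^33 ≡ 14 (mod 37).
Combine by CRT: x ≡ 46 (mod 47), x ≡ 5 (mod 13), x ≡ 14 (mod 37) ⇒ x ≡ 14851 (mod 22607).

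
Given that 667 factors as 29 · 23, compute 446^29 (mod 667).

533

Mod 29: 446 ≡ 11; by Fermat, exponent reduces to 29 mod 28 = 1; 11^1 ≡ 11 (mod 29).
Mod 23: 446 ≡ 9; by Fermat, exponent reduces to 29 mod 22 = 7; 9^7 ≡ 4 (mod 23).
Combine by CRT: x ≡ 11 (mod 29), x ≡ 4 (mod 23) ⇒ x ≡ 533 (mod 667).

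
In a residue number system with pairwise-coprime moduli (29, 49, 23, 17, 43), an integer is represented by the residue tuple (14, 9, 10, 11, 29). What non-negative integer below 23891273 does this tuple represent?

Combine the congruences pairwise.
From x ≡ 14 (mod 29) write x = 14 + 29t. Substituting into x ≡ 9 (mod 49) gives 29t ≡ 44 (mod 49), and since 29⁻¹ ≡ 22 (mod 49), t ≡ 37. Hence x ≡ 14 + 29·37 = 1087 (mod 1421).
From x ≡ 1087 (mod 1421) write x = 1087 + 1421t. Substituting into x ≡ 10 (mod 23) gives 1421t ≡ 4 (mod 23), and since 18⁻¹ ≡ 9 (mod 23), t ≡ 13. Hence x ≡ 1087 + 1421·13 = 19560 (mod 32683).
From x ≡ 19560 (mod 32683) write x = 19560 + 32683t. Substituting into x ≡ 11 (mod 17) gives 32683t ≡ 1 (mod 17), and since 9⁻¹ ≡ 2 (mod 17), t ≡ 2. Hence x ≡ 19560 + 32683·2 = 84926 (mod 555611).
From x ≡ 84926 (mod 555611) write x = 84926 + 555611t. Substituting into x ≡ 29 (mod 43) gives 555611t ≡ 28 (mod 43), and since 8⁻¹ ≡ 27 (mod 43), t ≡ 25. Hence x ≡ 84926 + 555611·25 = 13975201 (mod 23891273).

13975201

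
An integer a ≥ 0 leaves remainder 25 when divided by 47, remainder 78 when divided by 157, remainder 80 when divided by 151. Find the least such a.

513782

The moduli are pairwise coprime; N = 47·157·151 = 1114229.
N/47 = 23707; 23707 ≡ 19 (mod 47); 19·5 ≡ 1, so inverse 5.
N/157 = 7097; 7097 ≡ 32 (mod 157); 32·54 ≡ 1, so inverse 54.
N/151 = 7379; 7379 ≡ 131 (mod 151); 131·83 ≡ 1, so inverse 83.
a ≡ 25·23707·5 + 78·7097·54 + 80·7379·83 = 81852499.
81852499 mod 1114229 = 513782.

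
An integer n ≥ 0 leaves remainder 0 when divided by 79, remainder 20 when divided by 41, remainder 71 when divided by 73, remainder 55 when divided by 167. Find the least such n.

10941895

From n ≡ 0 (mod 79) write n = 0 + 79t. Substituting into n ≡ 20 (mod 41) gives 79t ≡ 20 (mod 41), and since 38⁻¹ ≡ 27 (mod 41), t ≡ 7. Hence n ≡ 0 + 79·7 = 553 (mod 3239).
From n ≡ 553 (mod 3239) write n = 553 + 3239t. Substituting into n ≡ 71 (mod 73) gives 3239t ≡ 29 (mod 73), and since 27⁻¹ ≡ 46 (mod 73), t ≡ 20. Hence n ≡ 553 + 3239·20 = 65333 (mod 236447).
From n ≡ 65333 (mod 236447) write n = 65333 + 236447t. Substituting into n ≡ 55 (mod 167) gives 236447t ≡ 19 (mod 167), and since 142⁻¹ ≡ 20 (mod 167), t ≡ 46. Hence n ≡ 65333 + 236447·46 = 10941895 (mod 39486649).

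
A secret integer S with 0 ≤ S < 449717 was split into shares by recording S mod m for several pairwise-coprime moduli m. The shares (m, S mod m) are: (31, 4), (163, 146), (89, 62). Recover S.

372438

The moduli are pairwise coprime; N = 31·163·89 = 449717.
N/31 = 14507; 14507 ≡ 30 (mod 31); 30·30 ≡ 1, so inverse 30.
N/163 = 2759; 2759 ≡ 151 (mod 163); 151·95 ≡ 1, so inverse 95.
N/89 = 5053; 5053 ≡ 69 (mod 89); 69·40 ≡ 1, so inverse 40.
S ≡ 4·14507·30 + 146·2759·95 + 62·5053·40 = 52539610.
52539610 mod 449717 = 372438.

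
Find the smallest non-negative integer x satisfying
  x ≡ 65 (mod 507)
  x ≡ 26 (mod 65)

1586

Combine the congruences pairwise.
gcd(507, 65) = 13 and 13 | (26 − 65), so the pair is consistent; merging gives x ≡ 1586 (mod 2535), where 2535 = lcm(507, 65).
The solution is unique modulo lcm(507, 65) = 2535.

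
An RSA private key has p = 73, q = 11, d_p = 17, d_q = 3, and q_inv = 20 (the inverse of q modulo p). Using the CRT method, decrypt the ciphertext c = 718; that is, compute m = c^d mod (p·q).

797

m₁ = c^(d_p) mod p: c ≡ 61 (mod 73), and 61^17 mod 73 = 67.
m₂ = c^(d_q) mod q: c ≡ 3 (mod 11), and 3^3 mod 11 = 5.
h = q_inv·(m₁ − m₂) mod p = 20·(67 − 5) mod 73 = 72.
m = m₂ + h·q = 5 + 72·11 = 797.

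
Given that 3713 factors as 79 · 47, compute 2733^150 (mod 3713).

Mod 79: 2733 ≡ 47; by Fermat, exponent reduces to 150 mod 78 = 72; 47^72 ≡ 38 (mod 79).
Mod 47: 2733 ≡ 7; by Fermat, exponent reduces to 150 mod 46 = 12; 7^12 ≡ 17 (mod 47).
Combine by CRT: x ≡ 38 (mod 79), x ≡ 17 (mod 47) ⇒ x ≡ 3119 (mod 3713).

3119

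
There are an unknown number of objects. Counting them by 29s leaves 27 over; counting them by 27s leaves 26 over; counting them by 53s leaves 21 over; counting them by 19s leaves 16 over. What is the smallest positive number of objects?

623672

From N ≡ 27 (mod 29) write N = 27 + 29t. Substituting into N ≡ 26 (mod 27) gives 29t ≡ 26 (mod 27), and since 2⁻¹ ≡ 14 (mod 27), t ≡ 13. Hence N ≡ 27 + 29·13 = 404 (mod 783).
From N ≡ 404 (mod 783) write N = 404 + 783t. Substituting into N ≡ 21 (mod 53) gives 783t ≡ 41 (mod 53), and since 41⁻¹ ≡ 22 (mod 53), t ≡ 1. Hence N ≡ 404 + 783·1 = 1187 (mod 41499).
From N ≡ 1187 (mod 41499) write N = 1187 + 41499t. Substituting into N ≡ 16 (mod 19) gives 41499t ≡ 7 (mod 19), and since 3⁻¹ ≡ 13 (mod 19), t ≡ 15. Hence N ≡ 1187 + 41499·15 = 623672 (mod 788481).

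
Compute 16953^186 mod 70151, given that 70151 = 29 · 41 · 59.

Mod 29: 16953 ≡ 17; by Fermat, exponent reduces to 186 mod 28 = 18; 17^18 ≡ 28 (mod 29).
Mod 41: 16953 ≡ 20; by Fermat, exponent reduces to 186 mod 40 = 26; 20^26 ≡ 25 (mod 41).
Mod 59: 16953 ≡ 20; by Fermat, exponent reduces to 186 mod 58 = 12; 20^12 ≡ 19 (mod 59).
Combine by CRT: x ≡ 28 (mod 29), x ≡ 25 (mod 41), x ≡ 19 (mod 59) ⇒ x ≡ 5683 (mod 70151).

5683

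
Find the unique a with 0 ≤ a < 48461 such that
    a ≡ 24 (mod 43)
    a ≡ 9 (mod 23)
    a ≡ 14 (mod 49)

From a ≡ 24 (mod 43) write a = 24 + 43t. Substituting into a ≡ 9 (mod 23) gives 43t ≡ 8 (mod 23), and since 20⁻¹ ≡ 15 (mod 23), t ≡ 5. Hence a ≡ 24 + 43·5 = 239 (mod 989).
From a ≡ 239 (mod 989) write a = 239 + 989t. Substituting into a ≡ 14 (mod 49) gives 989t ≡ 20 (mod 49), and since 9⁻¹ ≡ 11 (mod 49), t ≡ 24. Hence a ≡ 239 + 989·24 = 23975 (mod 48461).

23975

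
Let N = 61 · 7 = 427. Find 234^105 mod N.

111

Mod 61: 234 ≡ 51; by Fermat, exponent reduces to 105 mod 60 = 45; 51^45 ≡ 50 (mod 61).
Mod 7: 234 ≡ 3; by Fermat, exponent reduces to 105 mod 6 = 3; 3^3 ≡ 6 (mod 7).
Combine by CRT: x ≡ 50 (mod 61), x ≡ 6 (mod 7) ⇒ x ≡ 111 (mod 427).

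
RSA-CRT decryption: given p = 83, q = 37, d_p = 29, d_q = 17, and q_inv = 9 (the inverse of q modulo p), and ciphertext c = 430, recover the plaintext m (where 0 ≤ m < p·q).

1081

m₁ = c^(d_p) mod p: c ≡ 15 (mod 83), and 15^29 mod 83 = 2.
m₂ = c^(d_q) mod q: c ≡ 23 (mod 37), and 23^17 mod 37 = 8.
h = q_inv·(m₁ − m₂) mod p = 9·(2 − 8) mod 83 = 29.
m = m₂ + h·q = 8 + 29·37 = 1081.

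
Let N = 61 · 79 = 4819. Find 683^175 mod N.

2182

Mod 61: 683 ≡ 12; by Fermat, exponent reduces to 175 mod 60 = 55; 12^55 ≡ 47 (mod 61).
Mod 79: 683 ≡ 51; by Fermat, exponent reduces to 175 mod 78 = 19; 51^19 ≡ 49 (mod 79).
Combine by CRT: x ≡ 47 (mod 61), x ≡ 49 (mod 79) ⇒ x ≡ 2182 (mod 4819).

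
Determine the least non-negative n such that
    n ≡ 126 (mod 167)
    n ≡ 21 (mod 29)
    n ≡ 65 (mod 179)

The moduli are pairwise coprime; M = 167·29·179 = 866897.
M/167 = 5191; 5191 ≡ 14 (mod 167); 14·12 ≡ 1, so inverse 12.
M/29 = 29893; 29893 ≡ 23 (mod 29); 23·24 ≡ 1, so inverse 24.
M/179 = 4843; 4843 ≡ 10 (mod 179); 10·18 ≡ 1, so inverse 18.
n ≡ 126·5191·12 + 21·29893·24 + 65·4843·18 = 28581174.
28581174 mod 866897 = 840470.

840470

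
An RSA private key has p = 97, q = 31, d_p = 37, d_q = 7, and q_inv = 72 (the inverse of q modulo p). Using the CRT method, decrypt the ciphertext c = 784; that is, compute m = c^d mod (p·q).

m₁ = c^(d_p) mod p: c ≡ 8 (mod 97), and 8^37 mod 97 = 79.
m₂ = c^(d_q) mod q: c ≡ 9 (mod 31), and 9^7 mod 31 = 10.
h = q_inv·(m₁ − m₂) mod p = 72·(79 − 10) mod 97 = 21.
m = m₂ + h·q = 10 + 21·31 = 661.

661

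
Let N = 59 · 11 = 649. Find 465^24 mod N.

Mod 59: 465 ≡ 52; 52^24 ≡ 22 (mod 59).
Mod 11: 465 ≡ 3; by Fermat, exponent reduces to 24 mod 10 = 4; 3^4 ≡ 4 (mod 11).
Combine by CRT: x ≡ 22 (mod 59), x ≡ 4 (mod 11) ⇒ x ≡ 81 (mod 649).

81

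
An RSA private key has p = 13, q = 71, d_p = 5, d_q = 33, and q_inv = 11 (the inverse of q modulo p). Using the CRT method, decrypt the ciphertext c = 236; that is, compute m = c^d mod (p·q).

m₁ = c^(d_p) mod p: c ≡ 2 (mod 13), and 2^5 mod 13 = 6.
m₂ = c^(d_q) mod q: c ≡ 23 (mod 71), and 23^33 mod 71 = 51.
h = q_inv·(m₁ − m₂) mod p = 11·(6 − 51) mod 13 = 12.
m = m₂ + h·q = 51 + 12·71 = 903.

903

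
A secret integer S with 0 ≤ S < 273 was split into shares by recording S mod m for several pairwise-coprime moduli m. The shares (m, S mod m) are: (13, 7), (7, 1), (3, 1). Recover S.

85

From S ≡ 7 (mod 13) write S = 7 + 13t. Substituting into S ≡ 1 (mod 7) gives 13t ≡ 1 (mod 7), and since 6⁻¹ ≡ 6 (mod 7), t ≡ 6. Hence S ≡ 7 + 13·6 = 85 (mod 91).
From S ≡ 85 (mod 91) write S = 85 + 91t. Substituting into S ≡ 1 (mod 3) gives 91t ≡ 0 (mod 3), and since 1⁻¹ ≡ 1 (mod 3), t ≡ 0. Hence S ≡ 85 + 91·0 = 85 (mod 273).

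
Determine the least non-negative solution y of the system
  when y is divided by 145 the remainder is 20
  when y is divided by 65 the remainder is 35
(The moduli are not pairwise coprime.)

165

gcd(145, 65) = 5 and 5 | (35 − 20), so the pair is consistent; merging gives y ≡ 165 (mod 1885), where 1885 = lcm(145, 65).
The solution is unique modulo lcm(145, 65) = 1885.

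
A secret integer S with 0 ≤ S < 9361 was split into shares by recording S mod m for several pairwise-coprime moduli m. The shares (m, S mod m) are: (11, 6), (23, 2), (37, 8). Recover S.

The moduli are pairwise coprime; N = 11·23·37 = 9361.
N/11 = 851; 851 ≡ 4 (mod 11); 4·3 ≡ 1, so inverse 3.
N/23 = 407; 407 ≡ 16 (mod 23); 16·13 ≡ 1, so inverse 13.
N/37 = 253; 253 ≡ 31 (mod 37); 31·6 ≡ 1, so inverse 6.
S ≡ 6·851·3 + 2·407·13 + 8·253·6 = 38044.
38044 mod 9361 = 600.

600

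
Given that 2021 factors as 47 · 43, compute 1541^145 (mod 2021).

1412

Mod 47: 1541 ≡ 37; by Fermat, exponent reduces to 145 mod 46 = 7; 37^7 ≡ 2 (mod 47).
Mod 43: 1541 ≡ 36; by Fermat, exponent reduces to 145 mod 42 = 19; 36^19 ≡ 36 (mod 43).
Combine by CRT: x ≡ 2 (mod 47), x ≡ 36 (mod 43) ⇒ x ≡ 1412 (mod 2021).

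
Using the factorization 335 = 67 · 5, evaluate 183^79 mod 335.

Mod 67: 183 ≡ 49; by Fermat, exponent reduces to 79 mod 66 = 13; 49^13 ≡ 16 (mod 67).
Mod 5: 183 ≡ 3; by Fermat, exponent reduces to 79 mod 4 = 3; 3^3 ≡ 2 (mod 5).
Combine by CRT: x ≡ 16 (mod 67), x ≡ 2 (mod 5) ⇒ x ≡ 217 (mod 335).

217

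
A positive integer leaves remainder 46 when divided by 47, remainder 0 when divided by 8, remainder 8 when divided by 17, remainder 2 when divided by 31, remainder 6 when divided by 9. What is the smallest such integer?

From n ≡ 46 (mod 47) write n = 46 + 47t. Substituting into n ≡ 0 (mod 8) gives 47t ≡ 2 (mod 8), and since 7⁻¹ ≡ 7 (mod 8), t ≡ 6. Hence n ≡ 46 + 47·6 = 328 (mod 376).
From n ≡ 328 (mod 376) write n = 328 + 376t. Substituting into n ≡ 8 (mod 17) gives 376t ≡ 3 (mod 17), and since 2⁻¹ ≡ 9 (mod 17), t ≡ 10. Hence n ≡ 328 + 376·10 = 4088 (mod 6392).
From n ≡ 4088 (mod 6392) write n = 4088 + 6392t. Substituting into n ≡ 2 (mod 31) gives 6392t ≡ 6 (mod 31), and since 6⁻¹ ≡ 26 (mod 31), t ≡ 1. Hence n ≡ 4088 + 6392·1 = 10480 (mod 198152).
From n ≡ 10480 (mod 198152) write n = 10480 + 198152t. Substituting into n ≡ 6 (mod 9) gives 198152t ≡ 2 (mod 9), and since 8⁻¹ ≡ 8 (mod 9), t ≡ 7. Hence n ≡ 10480 + 198152·7 = 1397544 (mod 1783368).

1397544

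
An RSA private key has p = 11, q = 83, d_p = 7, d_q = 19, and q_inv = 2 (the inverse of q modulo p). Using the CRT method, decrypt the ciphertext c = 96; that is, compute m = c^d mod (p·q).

m₁ = c^(d_p) mod p: c ≡ 8 (mod 11), and 8^7 mod 11 = 2.
m₂ = c^(d_q) mod q: c ≡ 13 (mod 83), and 13^19 mod 83 = 73.
h = q_inv·(m₁ − m₂) mod p = 2·(2 − 73) mod 11 = 1.
m = m₂ + h·q = 73 + 1·83 = 156.

156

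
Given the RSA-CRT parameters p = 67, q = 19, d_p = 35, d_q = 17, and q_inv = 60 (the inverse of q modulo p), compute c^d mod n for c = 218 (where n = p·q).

758

m₁ = c^(d_p) mod p: c ≡ 17 (mod 67), and 17^35 mod 67 = 21.
m₂ = c^(d_q) mod q: c ≡ 9 (mod 19), and 9^17 mod 19 = 17.
h = q_inv·(m₁ − m₂) mod p = 60·(21 − 17) mod 67 = 39.
m = m₂ + h·q = 17 + 39·19 = 758.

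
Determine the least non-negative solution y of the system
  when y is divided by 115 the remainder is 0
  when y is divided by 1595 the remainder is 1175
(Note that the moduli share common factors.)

gcd(115, 1595) = 5 and 5 | (1175 − 0), so the pair is consistent; merging gives y ≡ 28290 (mod 36685), where 36685 = lcm(115, 1595).
The solution is unique modulo lcm(115, 1595) = 36685.

28290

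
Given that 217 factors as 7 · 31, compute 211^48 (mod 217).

1

Mod 7: 211 ≡ 1; since 6 | 48, by Fermat 1^48 ≡ 1 (mod 7).
Mod 31: 211 ≡ 25; by Fermat, exponent reduces to 48 mod 30 = 18; 25^18 ≡ 1 (mod 31).
Combine by CRT: x ≡ 1 (mod 7), x ≡ 1 (mod 31) ⇒ x ≡ 1 (mod 217).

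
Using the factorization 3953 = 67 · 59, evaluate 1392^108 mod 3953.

3498

Mod 67: 1392 ≡ 52; by Fermat, exponent reduces to 108 mod 66 = 42; 52^42 ≡ 14 (mod 67).
Mod 59: 1392 ≡ 35; by Fermat, exponent reduces to 108 mod 58 = 50; 35^50 ≡ 17 (mod 59).
Combine by CRT: x ≡ 14 (mod 67), x ≡ 17 (mod 59) ⇒ x ≡ 3498 (mod 3953).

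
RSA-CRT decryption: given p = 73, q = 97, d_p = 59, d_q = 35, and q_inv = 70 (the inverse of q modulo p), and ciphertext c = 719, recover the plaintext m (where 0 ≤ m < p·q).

3956

m₁ = c^(d_p) mod p: c ≡ 62 (mod 73), and 62^59 mod 73 = 14.
m₂ = c^(d_q) mod q: c ≡ 40 (mod 97), and 40^35 mod 97 = 76.
h = q_inv·(m₁ − m₂) mod p = 70·(14 − 76) mod 73 = 40.
m = m₂ + h·q = 76 + 40·97 = 3956.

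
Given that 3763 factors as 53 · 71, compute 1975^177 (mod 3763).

3506

Mod 53: 1975 ≡ 14; by Fermat, exponent reduces to 177 mod 52 = 21; 14^21 ≡ 8 (mod 53).
Mod 71: 1975 ≡ 58; by Fermat, exponent reduces to 177 mod 70 = 37; 58^37 ≡ 27 (mod 71).
Combine by CRT: x ≡ 8 (mod 53), x ≡ 27 (mod 71) ⇒ x ≡ 3506 (mod 3763).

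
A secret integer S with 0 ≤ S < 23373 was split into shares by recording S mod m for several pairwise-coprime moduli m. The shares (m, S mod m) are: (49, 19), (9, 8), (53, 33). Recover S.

3743

The moduli are pairwise coprime; N = 49·9·53 = 23373.
N/49 = 477; 477 ≡ 36 (mod 49); 36·15 ≡ 1, so inverse 15.
N/9 = 2597; 2597 ≡ 5 (mod 9); 5·2 ≡ 1, so inverse 2.
N/53 = 441; 441 ≡ 17 (mod 53); 17·25 ≡ 1, so inverse 25.
S ≡ 19·477·15 + 8·2597·2 + 33·441·25 = 541322.
541322 mod 23373 = 3743.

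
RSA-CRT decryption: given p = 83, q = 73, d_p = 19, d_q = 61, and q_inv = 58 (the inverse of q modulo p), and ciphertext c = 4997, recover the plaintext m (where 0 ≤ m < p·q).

m₁ = c^(d_p) mod p: c ≡ 17 (mod 83), and 17^19 mod 83 = 21.
m₂ = c^(d_q) mod q: c ≡ 33 (mod 73), and 33^61 mod 73 = 28.
h = q_inv·(m₁ − m₂) mod p = 58·(21 − 28) mod 83 = 9.
m = m₂ + h·q = 28 + 9·73 = 685.

685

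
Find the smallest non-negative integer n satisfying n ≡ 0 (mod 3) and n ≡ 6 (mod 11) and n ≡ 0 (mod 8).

72

Combine the congruences pairwise.
From n ≡ 0 (mod 3) write n = 0 + 3t. Substituting into n ≡ 6 (mod 11) gives 3t ≡ 6 (mod 11), and since 3⁻¹ ≡ 4 (mod 11), t ≡ 2. Hence n ≡ 0 + 3·2 = 6 (mod 33).
From n ≡ 6 (mod 33) write n = 6 + 33t. Substituting into n ≡ 0 (mod 8) gives 33t ≡ 2 (mod 8), and since 1⁻¹ ≡ 1 (mod 8), t ≡ 2. Hence n ≡ 6 + 33·2 = 72 (mod 264).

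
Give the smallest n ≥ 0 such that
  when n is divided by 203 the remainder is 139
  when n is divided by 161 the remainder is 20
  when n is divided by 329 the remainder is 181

gcd(203, 161) = 7 and 7 | (20 − 139), so the pair is consistent; merging gives n ≡ 342 (mod 4669), where 4669 = lcm(203, 161).
gcd(4669, 329) = 7 and 7 | (181 − 342), so the pair is consistent; merging gives n ≡ 159088 (mod 219443), where 219443 = lcm(4669, 329).
The solution is unique modulo lcm(203, 161, 329) = 219443.

159088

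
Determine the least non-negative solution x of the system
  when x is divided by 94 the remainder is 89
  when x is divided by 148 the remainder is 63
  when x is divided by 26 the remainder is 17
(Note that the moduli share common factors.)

gcd(94, 148) = 2 and 2 | (63 − 89), so the pair is consistent; merging gives x ≡ 6575 (mod 6956), where 6956 = lcm(94, 148).
gcd(6956, 26) = 2 and 2 | (17 − 6575), so the pair is consistent; merging gives x ≡ 55267 (mod 90428), where 90428 = lcm(6956, 26).
The solution is unique modulo lcm(94, 148, 26) = 90428.

55267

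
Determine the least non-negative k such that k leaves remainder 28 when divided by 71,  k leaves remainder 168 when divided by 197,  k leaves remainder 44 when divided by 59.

194213

From k ≡ 28 (mod 71) write k = 28 + 71t. Substituting into k ≡ 168 (mod 197) gives 71t ≡ 140 (mod 197), and since 71⁻¹ ≡ 111 (mod 197), t ≡ 174. Hence k ≡ 28 + 71·174 = 12382 (mod 13987).
From k ≡ 12382 (mod 13987) write k = 12382 + 13987t. Substituting into k ≡ 44 (mod 59) gives 13987t ≡ 52 (mod 59), and since 4⁻¹ ≡ 15 (mod 59), t ≡ 13. Hence k ≡ 12382 + 13987·13 = 194213 (mod 825233).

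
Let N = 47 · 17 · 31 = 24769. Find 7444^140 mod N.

Mod 47: 7444 ≡ 18; by Fermat, exponent reduces to 140 mod 46 = 2; 18^2 ≡ 42 (mod 47).
Mod 17: 7444 ≡ 15; by Fermat, exponent reduces to 140 mod 16 = 12; 15^12 ≡ 16 (mod 17).
Mod 31: 7444 ≡ 4; by Fermat, exponent reduces to 140 mod 30 = 20; 4^20 ≡ 1 (mod 31).
Combine by CRT: x ≡ 42 (mod 47), x ≡ 16 (mod 17), x ≡ 1 (mod 31) ⇒ x ≡ 15129 (mod 24769).

15129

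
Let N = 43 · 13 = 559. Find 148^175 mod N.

424

Mod 43: 148 ≡ 19; by Fermat, exponent reduces to 175 mod 42 = 7; 19^7 ≡ 37 (mod 43).
Mod 13: 148 ≡ 5; by Fermat, exponent reduces to 175 mod 12 = 7; 5^7 ≡ 8 (mod 13).
Combine by CRT: x ≡ 37 (mod 43), x ≡ 8 (mod 13) ⇒ x ≡ 424 (mod 559).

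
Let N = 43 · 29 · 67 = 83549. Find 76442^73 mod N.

Mod 43: 76442 ≡ 31; by Fermat, exponent reduces to 73 mod 42 = 31; 31^31 ≡ 38 (mod 43).
Mod 29: 76442 ≡ 27; by Fermat, exponent reduces to 73 mod 28 = 17; 27^17 ≡ 8 (mod 29).
Mod 67: 76442 ≡ 62; by Fermat, exponent reduces to 73 mod 66 = 7; 62^7 ≡ 64 (mod 67).
Combine by CRT: x ≡ 38 (mod 43), x ≡ 8 (mod 29), x ≡ 64 (mod 67) ⇒ x ≡ 73697 (mod 83549).

73697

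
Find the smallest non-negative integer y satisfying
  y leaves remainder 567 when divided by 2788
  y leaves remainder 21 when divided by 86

gcd(2788, 86) = 2 and 2 | (21 − 567), so the pair is consistent; merging gives y ≡ 98147 (mod 119884), where 119884 = lcm(2788, 86).
The solution is unique modulo lcm(2788, 86) = 119884.

98147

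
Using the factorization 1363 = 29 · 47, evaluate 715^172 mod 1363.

401

Mod 29: 715 ≡ 19; by Fermat, exponent reduces to 172 mod 28 = 4; 19^4 ≡ 24 (mod 29).
Mod 47: 715 ≡ 10; by Fermat, exponent reduces to 172 mod 46 = 34; 10^34 ≡ 25 (mod 47).
Combine by CRT: x ≡ 24 (mod 29), x ≡ 25 (mod 47) ⇒ x ≡ 401 (mod 1363).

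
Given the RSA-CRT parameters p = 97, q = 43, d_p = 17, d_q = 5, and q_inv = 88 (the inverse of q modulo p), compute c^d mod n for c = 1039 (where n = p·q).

m₁ = c^(d_p) mod p: c ≡ 69 (mod 97), and 69^17 mod 97 = 28.
m₂ = c^(d_q) mod q: c ≡ 7 (mod 43), and 7^5 mod 43 = 37.
h = q_inv·(m₁ − m₂) mod p = 88·(28 − 37) mod 97 = 81.
m = m₂ + h·q = 37 + 81·43 = 3520.

3520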